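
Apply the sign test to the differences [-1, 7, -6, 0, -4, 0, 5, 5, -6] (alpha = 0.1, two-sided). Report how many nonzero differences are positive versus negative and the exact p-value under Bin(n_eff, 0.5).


Step 1: Discard zero differences. Original n = 9; n_eff = number of nonzero differences = 7.
Nonzero differences (with sign): -1, +7, -6, -4, +5, +5, -6
Step 2: Count signs: positive = 3, negative = 4.
Step 3: Under H0: P(positive) = 0.5, so the number of positives S ~ Bin(7, 0.5).
Step 4: Two-sided exact p-value = sum of Bin(7,0.5) probabilities at or below the observed probability = 1.000000.
Step 5: alpha = 0.1. fail to reject H0.

n_eff = 7, pos = 3, neg = 4, p = 1.000000, fail to reject H0.


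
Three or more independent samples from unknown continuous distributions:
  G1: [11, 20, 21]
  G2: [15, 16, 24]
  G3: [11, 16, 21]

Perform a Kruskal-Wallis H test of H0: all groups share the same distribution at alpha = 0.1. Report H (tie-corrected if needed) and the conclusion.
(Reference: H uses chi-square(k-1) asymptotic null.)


Step 1: Combine all N = 9 observations and assign midranks.
sorted (value, group, rank): (11,G1,1.5), (11,G3,1.5), (15,G2,3), (16,G2,4.5), (16,G3,4.5), (20,G1,6), (21,G1,7.5), (21,G3,7.5), (24,G2,9)
Step 2: Sum ranks within each group.
R_1 = 15 (n_1 = 3)
R_2 = 16.5 (n_2 = 3)
R_3 = 13.5 (n_3 = 3)
Step 3: H = 12/(N(N+1)) * sum(R_i^2/n_i) - 3(N+1)
     = 12/(9*10) * (15^2/3 + 16.5^2/3 + 13.5^2/3) - 3*10
     = 0.133333 * 226.5 - 30
     = 0.200000.
Step 4: Ties present; correction factor C = 1 - 18/(9^3 - 9) = 0.975000. Corrected H = 0.200000 / 0.975000 = 0.205128.
Step 5: Under H0, H ~ chi^2(2); p-value = 0.902520.
Step 6: alpha = 0.1. fail to reject H0.

H = 0.2051, df = 2, p = 0.902520, fail to reject H0.


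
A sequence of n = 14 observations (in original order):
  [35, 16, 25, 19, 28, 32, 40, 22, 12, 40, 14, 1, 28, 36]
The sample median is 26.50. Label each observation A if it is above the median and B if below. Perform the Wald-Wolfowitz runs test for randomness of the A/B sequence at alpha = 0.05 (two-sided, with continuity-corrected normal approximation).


Step 1: Compute median = 26.50; label A = above, B = below.
Labels in order: ABBBAAABBABBAA  (n_A = 7, n_B = 7)
Step 2: Count runs R = 7.
Step 3: Under H0 (random ordering), E[R] = 2*n_A*n_B/(n_A+n_B) + 1 = 2*7*7/14 + 1 = 8.0000.
        Var[R] = 2*n_A*n_B*(2*n_A*n_B - n_A - n_B) / ((n_A+n_B)^2 * (n_A+n_B-1)) = 8232/2548 = 3.2308.
        SD[R] = 1.7974.
Step 4: Continuity-corrected z = (R + 0.5 - E[R]) / SD[R] = (7 + 0.5 - 8.0000) / 1.7974 = -0.2782.
Step 5: Two-sided p-value via normal approximation = 2*(1 - Phi(|z|)) = 0.780879.
Step 6: alpha = 0.05. fail to reject H0.

R = 7, z = -0.2782, p = 0.780879, fail to reject H0.


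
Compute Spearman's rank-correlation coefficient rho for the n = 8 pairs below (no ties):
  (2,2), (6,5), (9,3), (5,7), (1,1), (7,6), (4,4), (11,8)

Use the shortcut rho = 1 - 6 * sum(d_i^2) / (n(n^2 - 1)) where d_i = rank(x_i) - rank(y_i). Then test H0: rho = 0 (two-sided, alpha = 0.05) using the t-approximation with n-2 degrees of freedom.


Step 1: Rank x and y separately (midranks; no ties here).
rank(x): 2->2, 6->5, 9->7, 5->4, 1->1, 7->6, 4->3, 11->8
rank(y): 2->2, 5->5, 3->3, 7->7, 1->1, 6->6, 4->4, 8->8
Step 2: d_i = R_x(i) - R_y(i); compute d_i^2.
  (2-2)^2=0, (5-5)^2=0, (7-3)^2=16, (4-7)^2=9, (1-1)^2=0, (6-6)^2=0, (3-4)^2=1, (8-8)^2=0
sum(d^2) = 26.
Step 3: rho = 1 - 6*26 / (8*(8^2 - 1)) = 1 - 156/504 = 0.690476.
Step 4: Under H0, t = rho * sqrt((n-2)/(1-rho^2)) = 2.3382 ~ t(6).
Step 5: Two-sided p-value from the t-distribution with 6 df = 0.057990.
Step 6: alpha = 0.05. fail to reject H0.

rho = 0.6905, p = 0.057990, fail to reject H0 at alpha = 0.05.


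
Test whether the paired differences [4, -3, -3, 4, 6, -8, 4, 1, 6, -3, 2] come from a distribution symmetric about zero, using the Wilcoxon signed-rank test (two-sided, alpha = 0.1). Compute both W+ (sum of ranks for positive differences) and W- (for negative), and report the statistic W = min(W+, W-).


Step 1: Drop any zero differences (none here) and take |d_i|.
|d| = [4, 3, 3, 4, 6, 8, 4, 1, 6, 3, 2]
Step 2: Midrank |d_i| (ties get averaged ranks).
ranks: |4|->7, |3|->4, |3|->4, |4|->7, |6|->9.5, |8|->11, |4|->7, |1|->1, |6|->9.5, |3|->4, |2|->2
Step 3: Attach original signs; sum ranks with positive sign and with negative sign.
W+ = 7 + 7 + 9.5 + 7 + 1 + 9.5 + 2 = 43
W- = 4 + 4 + 11 + 4 = 23
(Check: W+ + W- = 66 should equal n(n+1)/2 = 66.)
Step 4: Test statistic W = min(W+, W-) = 23.
Step 5: Ties in |d|, so use the tie-corrected normal approximation.
        E[W] = n(n+1)/4 = 11*12/4 = 33.
        Tie groups: |d|=3 (t=3), |d|=4 (t=3), |d|=6 (t=2); sum(t^3 - t) = 54.
        Var[W] = n(n+1)(2n+1)/24 - sum(t^3-t)/48 = 3036/24 - 54/48 = 125.375.
        z = (W - E[W]) / sqrt(Var[W]) = (23 - 33) / 11.1971 = -0.8931.
        Two-sided p = 2*Phi(z) = 0.371810.
Step 6: alpha = 0.1. fail to reject H0.

W+ = 43, W- = 23, W = min = 23, p = 0.371810, fail to reject H0.


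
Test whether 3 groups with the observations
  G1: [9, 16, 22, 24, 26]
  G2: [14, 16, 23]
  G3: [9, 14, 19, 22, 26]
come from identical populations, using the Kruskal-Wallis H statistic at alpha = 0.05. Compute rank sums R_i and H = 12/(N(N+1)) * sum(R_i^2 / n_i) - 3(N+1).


Step 1: Combine all N = 13 observations and assign midranks.
sorted (value, group, rank): (9,G1,1.5), (9,G3,1.5), (14,G2,3.5), (14,G3,3.5), (16,G1,5.5), (16,G2,5.5), (19,G3,7), (22,G1,8.5), (22,G3,8.5), (23,G2,10), (24,G1,11), (26,G1,12.5), (26,G3,12.5)
Step 2: Sum ranks within each group.
R_1 = 39 (n_1 = 5)
R_2 = 19 (n_2 = 3)
R_3 = 33 (n_3 = 5)
Step 3: H = 12/(N(N+1)) * sum(R_i^2/n_i) - 3(N+1)
     = 12/(13*14) * (39^2/5 + 19^2/3 + 33^2/5) - 3*14
     = 0.065934 * 642.333 - 42
     = 0.351648.
Step 4: Ties present; correction factor C = 1 - 30/(13^3 - 13) = 0.986264. Corrected H = 0.351648 / 0.986264 = 0.356546.
Step 5: Under H0, H ~ chi^2(2); p-value = 0.836714.
Step 6: alpha = 0.05. fail to reject H0.

H = 0.3565, df = 2, p = 0.836714, fail to reject H0.


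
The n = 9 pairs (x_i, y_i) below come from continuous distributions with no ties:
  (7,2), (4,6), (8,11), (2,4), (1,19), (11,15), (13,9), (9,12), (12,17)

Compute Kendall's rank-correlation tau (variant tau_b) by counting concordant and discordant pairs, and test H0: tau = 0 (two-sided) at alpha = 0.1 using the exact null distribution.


Step 1: Enumerate the 36 unordered pairs (i,j) with i<j and classify each by sign(x_j-x_i) * sign(y_j-y_i).
  (1,2):dx=-3,dy=+4->D; (1,3):dx=+1,dy=+9->C; (1,4):dx=-5,dy=+2->D; (1,5):dx=-6,dy=+17->D
  (1,6):dx=+4,dy=+13->C; (1,7):dx=+6,dy=+7->C; (1,8):dx=+2,dy=+10->C; (1,9):dx=+5,dy=+15->C
  (2,3):dx=+4,dy=+5->C; (2,4):dx=-2,dy=-2->C; (2,5):dx=-3,dy=+13->D; (2,6):dx=+7,dy=+9->C
  (2,7):dx=+9,dy=+3->C; (2,8):dx=+5,dy=+6->C; (2,9):dx=+8,dy=+11->C; (3,4):dx=-6,dy=-7->C
  (3,5):dx=-7,dy=+8->D; (3,6):dx=+3,dy=+4->C; (3,7):dx=+5,dy=-2->D; (3,8):dx=+1,dy=+1->C
  (3,9):dx=+4,dy=+6->C; (4,5):dx=-1,dy=+15->D; (4,6):dx=+9,dy=+11->C; (4,7):dx=+11,dy=+5->C
  (4,8):dx=+7,dy=+8->C; (4,9):dx=+10,dy=+13->C; (5,6):dx=+10,dy=-4->D; (5,7):dx=+12,dy=-10->D
  (5,8):dx=+8,dy=-7->D; (5,9):dx=+11,dy=-2->D; (6,7):dx=+2,dy=-6->D; (6,8):dx=-2,dy=-3->C
  (6,9):dx=+1,dy=+2->C; (7,8):dx=-4,dy=+3->D; (7,9):dx=-1,dy=+8->D; (8,9):dx=+3,dy=+5->C
Step 2: C = 22, D = 14, total pairs = 36.
Step 3: tau = (C - D)/(n(n-1)/2) = (22 - 14)/36 = 0.222222.
Step 4: Exact two-sided p-value (enumerate n! = 362880 permutations of y under H0): p = 0.476709.
Step 5: alpha = 0.1. fail to reject H0.

tau_b = 0.2222 (C=22, D=14), p = 0.476709, fail to reject H0.


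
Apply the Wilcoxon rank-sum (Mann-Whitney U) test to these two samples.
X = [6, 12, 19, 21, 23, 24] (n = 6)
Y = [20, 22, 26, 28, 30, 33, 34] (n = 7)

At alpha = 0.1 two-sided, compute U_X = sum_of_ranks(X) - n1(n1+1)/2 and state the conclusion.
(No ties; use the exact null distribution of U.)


Step 1: Combine and sort all 13 observations; assign midranks.
sorted (value, group): (6,X), (12,X), (19,X), (20,Y), (21,X), (22,Y), (23,X), (24,X), (26,Y), (28,Y), (30,Y), (33,Y), (34,Y)
ranks: 6->1, 12->2, 19->3, 20->4, 21->5, 22->6, 23->7, 24->8, 26->9, 28->10, 30->11, 33->12, 34->13
Step 2: Rank sum for X: R1 = 1 + 2 + 3 + 5 + 7 + 8 = 26.
Step 3: U_X = R1 - n1(n1+1)/2 = 26 - 6*7/2 = 26 - 21 = 5.
       U_Y = n1*n2 - U_X = 42 - 5 = 37.
Step 4: No ties, so the exact null distribution of U (based on enumerating the C(13,6) = 1716 equally likely rank assignments) gives the two-sided p-value.
Step 5: p-value = 0.022145; compare to alpha = 0.1. reject H0.

U_X = 5, p = 0.022145, reject H0 at alpha = 0.1.


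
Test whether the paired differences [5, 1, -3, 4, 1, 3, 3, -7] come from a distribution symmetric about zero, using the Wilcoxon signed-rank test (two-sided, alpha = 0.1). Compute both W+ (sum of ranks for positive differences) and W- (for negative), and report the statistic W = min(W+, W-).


Step 1: Drop any zero differences (none here) and take |d_i|.
|d| = [5, 1, 3, 4, 1, 3, 3, 7]
Step 2: Midrank |d_i| (ties get averaged ranks).
ranks: |5|->7, |1|->1.5, |3|->4, |4|->6, |1|->1.5, |3|->4, |3|->4, |7|->8
Step 3: Attach original signs; sum ranks with positive sign and with negative sign.
W+ = 7 + 1.5 + 6 + 1.5 + 4 + 4 = 24
W- = 4 + 8 = 12
(Check: W+ + W- = 36 should equal n(n+1)/2 = 36.)
Step 4: Test statistic W = min(W+, W-) = 12.
Step 5: Ties in |d|, so use the tie-corrected normal approximation.
        E[W] = n(n+1)/4 = 8*9/4 = 18.
        Tie groups: |d|=1 (t=2), |d|=3 (t=3); sum(t^3 - t) = 30.
        Var[W] = n(n+1)(2n+1)/24 - sum(t^3-t)/48 = 1224/24 - 30/48 = 50.375.
        z = (W - E[W]) / sqrt(Var[W]) = (12 - 18) / 7.0975 = -0.8454.
        Two-sided p = 2*Phi(z) = 0.397908.
Step 6: alpha = 0.1. fail to reject H0.

W+ = 24, W- = 12, W = min = 12, p = 0.397908, fail to reject H0.


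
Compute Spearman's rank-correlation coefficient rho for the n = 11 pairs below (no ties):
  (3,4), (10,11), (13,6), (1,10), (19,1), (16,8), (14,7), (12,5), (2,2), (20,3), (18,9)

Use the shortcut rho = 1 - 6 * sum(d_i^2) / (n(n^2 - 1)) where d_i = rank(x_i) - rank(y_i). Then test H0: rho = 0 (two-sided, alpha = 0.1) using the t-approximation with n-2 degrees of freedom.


Step 1: Rank x and y separately (midranks; no ties here).
rank(x): 3->3, 10->4, 13->6, 1->1, 19->10, 16->8, 14->7, 12->5, 2->2, 20->11, 18->9
rank(y): 4->4, 11->11, 6->6, 10->10, 1->1, 8->8, 7->7, 5->5, 2->2, 3->3, 9->9
Step 2: d_i = R_x(i) - R_y(i); compute d_i^2.
  (3-4)^2=1, (4-11)^2=49, (6-6)^2=0, (1-10)^2=81, (10-1)^2=81, (8-8)^2=0, (7-7)^2=0, (5-5)^2=0, (2-2)^2=0, (11-3)^2=64, (9-9)^2=0
sum(d^2) = 276.
Step 3: rho = 1 - 6*276 / (11*(11^2 - 1)) = 1 - 1656/1320 = -0.254545.
Step 4: Under H0, t = rho * sqrt((n-2)/(1-rho^2)) = -0.7896 ~ t(9).
Step 5: Two-sided p-value from the t-distribution with 9 df = 0.450037.
Step 6: alpha = 0.1. fail to reject H0.

rho = -0.2545, p = 0.450037, fail to reject H0 at alpha = 0.1.


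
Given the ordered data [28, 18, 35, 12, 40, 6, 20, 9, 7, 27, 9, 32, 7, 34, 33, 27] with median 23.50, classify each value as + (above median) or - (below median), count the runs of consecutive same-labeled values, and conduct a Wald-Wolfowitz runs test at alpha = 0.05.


Step 1: Compute median = 23.50; label A = above, B = below.
Labels in order: ABABABBBBABABAAA  (n_A = 8, n_B = 8)
Step 2: Count runs R = 11.
Step 3: Under H0 (random ordering), E[R] = 2*n_A*n_B/(n_A+n_B) + 1 = 2*8*8/16 + 1 = 9.0000.
        Var[R] = 2*n_A*n_B*(2*n_A*n_B - n_A - n_B) / ((n_A+n_B)^2 * (n_A+n_B-1)) = 14336/3840 = 3.7333.
        SD[R] = 1.9322.
Step 4: Continuity-corrected z = (R - 0.5 - E[R]) / SD[R] = (11 - 0.5 - 9.0000) / 1.9322 = 0.7763.
Step 5: Two-sided p-value via normal approximation = 2*(1 - Phi(|z|)) = 0.437558.
Step 6: alpha = 0.05. fail to reject H0.

R = 11, z = 0.7763, p = 0.437558, fail to reject H0.


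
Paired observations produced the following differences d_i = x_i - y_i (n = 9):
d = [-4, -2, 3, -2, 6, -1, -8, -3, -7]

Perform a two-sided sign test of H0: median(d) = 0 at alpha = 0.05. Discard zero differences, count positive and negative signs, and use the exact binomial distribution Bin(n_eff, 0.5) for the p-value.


Step 1: Discard zero differences. Original n = 9; n_eff = number of nonzero differences = 9.
Nonzero differences (with sign): -4, -2, +3, -2, +6, -1, -8, -3, -7
Step 2: Count signs: positive = 2, negative = 7.
Step 3: Under H0: P(positive) = 0.5, so the number of positives S ~ Bin(9, 0.5).
Step 4: Two-sided exact p-value = sum of Bin(9,0.5) probabilities at or below the observed probability = 0.179688.
Step 5: alpha = 0.05. fail to reject H0.

n_eff = 9, pos = 2, neg = 7, p = 0.179688, fail to reject H0.


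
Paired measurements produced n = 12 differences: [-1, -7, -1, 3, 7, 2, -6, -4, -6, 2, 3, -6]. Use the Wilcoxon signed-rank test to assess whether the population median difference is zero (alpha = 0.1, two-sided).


Step 1: Drop any zero differences (none here) and take |d_i|.
|d| = [1, 7, 1, 3, 7, 2, 6, 4, 6, 2, 3, 6]
Step 2: Midrank |d_i| (ties get averaged ranks).
ranks: |1|->1.5, |7|->11.5, |1|->1.5, |3|->5.5, |7|->11.5, |2|->3.5, |6|->9, |4|->7, |6|->9, |2|->3.5, |3|->5.5, |6|->9
Step 3: Attach original signs; sum ranks with positive sign and with negative sign.
W+ = 5.5 + 11.5 + 3.5 + 3.5 + 5.5 = 29.5
W- = 1.5 + 11.5 + 1.5 + 9 + 7 + 9 + 9 = 48.5
(Check: W+ + W- = 78 should equal n(n+1)/2 = 78.)
Step 4: Test statistic W = min(W+, W-) = 29.5.
Step 5: Ties in |d|, so use the tie-corrected normal approximation.
        E[W] = n(n+1)/4 = 12*13/4 = 39.
        Tie groups: |d|=1 (t=2), |d|=2 (t=2), |d|=3 (t=2), |d|=6 (t=3), |d|=7 (t=2); sum(t^3 - t) = 48.
        Var[W] = n(n+1)(2n+1)/24 - sum(t^3-t)/48 = 3900/24 - 48/48 = 161.5.
        z = (W - E[W]) / sqrt(Var[W]) = (29.5 - 39) / 12.7083 = -0.7475.
        Two-sided p = 2*Phi(z) = 0.454735.
Step 6: alpha = 0.1. fail to reject H0.

W+ = 29.5, W- = 48.5, W = min = 29.5, p = 0.454735, fail to reject H0.


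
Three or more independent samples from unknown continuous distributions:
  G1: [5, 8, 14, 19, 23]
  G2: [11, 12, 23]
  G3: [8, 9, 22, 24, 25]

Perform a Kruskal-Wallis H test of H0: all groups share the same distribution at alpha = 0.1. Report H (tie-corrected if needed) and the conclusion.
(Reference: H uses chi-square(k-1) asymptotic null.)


Step 1: Combine all N = 13 observations and assign midranks.
sorted (value, group, rank): (5,G1,1), (8,G1,2.5), (8,G3,2.5), (9,G3,4), (11,G2,5), (12,G2,6), (14,G1,7), (19,G1,8), (22,G3,9), (23,G1,10.5), (23,G2,10.5), (24,G3,12), (25,G3,13)
Step 2: Sum ranks within each group.
R_1 = 29 (n_1 = 5)
R_2 = 21.5 (n_2 = 3)
R_3 = 40.5 (n_3 = 5)
Step 3: H = 12/(N(N+1)) * sum(R_i^2/n_i) - 3(N+1)
     = 12/(13*14) * (29^2/5 + 21.5^2/3 + 40.5^2/5) - 3*14
     = 0.065934 * 650.333 - 42
     = 0.879121.
Step 4: Ties present; correction factor C = 1 - 12/(13^3 - 13) = 0.994505. Corrected H = 0.879121 / 0.994505 = 0.883978.
Step 5: Under H0, H ~ chi^2(2); p-value = 0.642757.
Step 6: alpha = 0.1. fail to reject H0.

H = 0.8840, df = 2, p = 0.642757, fail to reject H0.


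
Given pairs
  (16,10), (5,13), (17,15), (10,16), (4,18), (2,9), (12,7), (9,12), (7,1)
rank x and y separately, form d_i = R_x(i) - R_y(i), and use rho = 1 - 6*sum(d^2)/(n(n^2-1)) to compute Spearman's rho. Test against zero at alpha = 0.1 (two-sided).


Step 1: Rank x and y separately (midranks; no ties here).
rank(x): 16->8, 5->3, 17->9, 10->6, 4->2, 2->1, 12->7, 9->5, 7->4
rank(y): 10->4, 13->6, 15->7, 16->8, 18->9, 9->3, 7->2, 12->5, 1->1
Step 2: d_i = R_x(i) - R_y(i); compute d_i^2.
  (8-4)^2=16, (3-6)^2=9, (9-7)^2=4, (6-8)^2=4, (2-9)^2=49, (1-3)^2=4, (7-2)^2=25, (5-5)^2=0, (4-1)^2=9
sum(d^2) = 120.
Step 3: rho = 1 - 6*120 / (9*(9^2 - 1)) = 1 - 720/720 = 0.000000.
Step 4: Under H0, t = rho * sqrt((n-2)/(1-rho^2)) = 0.0000 ~ t(7).
Step 5: Two-sided p-value from the t-distribution with 7 df = 1.000000.
Step 6: alpha = 0.1. fail to reject H0.

rho = 0.0000, p = 1.000000, fail to reject H0 at alpha = 0.1.


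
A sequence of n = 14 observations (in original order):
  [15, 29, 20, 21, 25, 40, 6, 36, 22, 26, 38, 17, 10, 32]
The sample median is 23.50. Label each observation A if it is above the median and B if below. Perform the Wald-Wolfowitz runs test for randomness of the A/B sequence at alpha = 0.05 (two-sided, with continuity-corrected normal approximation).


Step 1: Compute median = 23.50; label A = above, B = below.
Labels in order: BABBAABABAABBA  (n_A = 7, n_B = 7)
Step 2: Count runs R = 10.
Step 3: Under H0 (random ordering), E[R] = 2*n_A*n_B/(n_A+n_B) + 1 = 2*7*7/14 + 1 = 8.0000.
        Var[R] = 2*n_A*n_B*(2*n_A*n_B - n_A - n_B) / ((n_A+n_B)^2 * (n_A+n_B-1)) = 8232/2548 = 3.2308.
        SD[R] = 1.7974.
Step 4: Continuity-corrected z = (R - 0.5 - E[R]) / SD[R] = (10 - 0.5 - 8.0000) / 1.7974 = 0.8345.
Step 5: Two-sided p-value via normal approximation = 2*(1 - Phi(|z|)) = 0.403986.
Step 6: alpha = 0.05. fail to reject H0.

R = 10, z = 0.8345, p = 0.403986, fail to reject H0.


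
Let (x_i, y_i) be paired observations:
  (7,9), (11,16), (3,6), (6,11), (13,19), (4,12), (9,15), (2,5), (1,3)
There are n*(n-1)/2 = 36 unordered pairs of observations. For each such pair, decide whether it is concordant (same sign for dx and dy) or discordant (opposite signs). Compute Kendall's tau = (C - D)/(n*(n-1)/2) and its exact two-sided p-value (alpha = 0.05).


Step 1: Enumerate the 36 unordered pairs (i,j) with i<j and classify each by sign(x_j-x_i) * sign(y_j-y_i).
  (1,2):dx=+4,dy=+7->C; (1,3):dx=-4,dy=-3->C; (1,4):dx=-1,dy=+2->D; (1,5):dx=+6,dy=+10->C
  (1,6):dx=-3,dy=+3->D; (1,7):dx=+2,dy=+6->C; (1,8):dx=-5,dy=-4->C; (1,9):dx=-6,dy=-6->C
  (2,3):dx=-8,dy=-10->C; (2,4):dx=-5,dy=-5->C; (2,5):dx=+2,dy=+3->C; (2,6):dx=-7,dy=-4->C
  (2,7):dx=-2,dy=-1->C; (2,8):dx=-9,dy=-11->C; (2,9):dx=-10,dy=-13->C; (3,4):dx=+3,dy=+5->C
  (3,5):dx=+10,dy=+13->C; (3,6):dx=+1,dy=+6->C; (3,7):dx=+6,dy=+9->C; (3,8):dx=-1,dy=-1->C
  (3,9):dx=-2,dy=-3->C; (4,5):dx=+7,dy=+8->C; (4,6):dx=-2,dy=+1->D; (4,7):dx=+3,dy=+4->C
  (4,8):dx=-4,dy=-6->C; (4,9):dx=-5,dy=-8->C; (5,6):dx=-9,dy=-7->C; (5,7):dx=-4,dy=-4->C
  (5,8):dx=-11,dy=-14->C; (5,9):dx=-12,dy=-16->C; (6,7):dx=+5,dy=+3->C; (6,8):dx=-2,dy=-7->C
  (6,9):dx=-3,dy=-9->C; (7,8):dx=-7,dy=-10->C; (7,9):dx=-8,dy=-12->C; (8,9):dx=-1,dy=-2->C
Step 2: C = 33, D = 3, total pairs = 36.
Step 3: tau = (C - D)/(n(n-1)/2) = (33 - 3)/36 = 0.833333.
Step 4: Exact two-sided p-value (enumerate n! = 362880 permutations of y under H0): p = 0.000854.
Step 5: alpha = 0.05. reject H0.

tau_b = 0.8333 (C=33, D=3), p = 0.000854, reject H0.


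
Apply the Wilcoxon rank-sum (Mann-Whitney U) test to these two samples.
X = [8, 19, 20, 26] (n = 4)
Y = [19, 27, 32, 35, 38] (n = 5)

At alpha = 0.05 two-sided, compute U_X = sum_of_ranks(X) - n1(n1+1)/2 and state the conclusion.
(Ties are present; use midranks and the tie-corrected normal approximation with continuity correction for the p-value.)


Step 1: Combine and sort all 9 observations; assign midranks.
sorted (value, group): (8,X), (19,X), (19,Y), (20,X), (26,X), (27,Y), (32,Y), (35,Y), (38,Y)
ranks: 8->1, 19->2.5, 19->2.5, 20->4, 26->5, 27->6, 32->7, 35->8, 38->9
Step 2: Rank sum for X: R1 = 1 + 2.5 + 4 + 5 = 12.5.
Step 3: U_X = R1 - n1(n1+1)/2 = 12.5 - 4*5/2 = 12.5 - 10 = 2.5.
       U_Y = n1*n2 - U_X = 20 - 2.5 = 17.5.
Step 4: Ties are present, so use the tie-corrected normal approximation (with continuity correction) for the p-value.
Step 5: p-value = 0.085100; compare to alpha = 0.05. fail to reject H0.

U_X = 2.5, p = 0.085100, fail to reject H0 at alpha = 0.05.


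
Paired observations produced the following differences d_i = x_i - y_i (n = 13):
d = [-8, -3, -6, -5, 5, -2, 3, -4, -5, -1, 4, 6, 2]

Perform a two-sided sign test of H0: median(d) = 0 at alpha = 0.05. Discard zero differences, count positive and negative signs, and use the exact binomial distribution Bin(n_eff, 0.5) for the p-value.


Step 1: Discard zero differences. Original n = 13; n_eff = number of nonzero differences = 13.
Nonzero differences (with sign): -8, -3, -6, -5, +5, -2, +3, -4, -5, -1, +4, +6, +2
Step 2: Count signs: positive = 5, negative = 8.
Step 3: Under H0: P(positive) = 0.5, so the number of positives S ~ Bin(13, 0.5).
Step 4: Two-sided exact p-value = sum of Bin(13,0.5) probabilities at or below the observed probability = 0.581055.
Step 5: alpha = 0.05. fail to reject H0.

n_eff = 13, pos = 5, neg = 8, p = 0.581055, fail to reject H0.


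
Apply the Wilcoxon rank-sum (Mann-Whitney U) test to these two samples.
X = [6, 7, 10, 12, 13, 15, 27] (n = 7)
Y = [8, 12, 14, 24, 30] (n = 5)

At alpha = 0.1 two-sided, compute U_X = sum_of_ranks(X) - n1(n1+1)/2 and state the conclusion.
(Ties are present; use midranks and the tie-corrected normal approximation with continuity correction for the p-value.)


Step 1: Combine and sort all 12 observations; assign midranks.
sorted (value, group): (6,X), (7,X), (8,Y), (10,X), (12,X), (12,Y), (13,X), (14,Y), (15,X), (24,Y), (27,X), (30,Y)
ranks: 6->1, 7->2, 8->3, 10->4, 12->5.5, 12->5.5, 13->7, 14->8, 15->9, 24->10, 27->11, 30->12
Step 2: Rank sum for X: R1 = 1 + 2 + 4 + 5.5 + 7 + 9 + 11 = 39.5.
Step 3: U_X = R1 - n1(n1+1)/2 = 39.5 - 7*8/2 = 39.5 - 28 = 11.5.
       U_Y = n1*n2 - U_X = 35 - 11.5 = 23.5.
Step 4: Ties are present, so use the tie-corrected normal approximation (with continuity correction) for the p-value.
Step 5: p-value = 0.370914; compare to alpha = 0.1. fail to reject H0.

U_X = 11.5, p = 0.370914, fail to reject H0 at alpha = 0.1.


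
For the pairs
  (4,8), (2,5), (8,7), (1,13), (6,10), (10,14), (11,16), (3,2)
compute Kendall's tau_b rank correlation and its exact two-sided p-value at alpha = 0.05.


Step 1: Enumerate the 28 unordered pairs (i,j) with i<j and classify each by sign(x_j-x_i) * sign(y_j-y_i).
  (1,2):dx=-2,dy=-3->C; (1,3):dx=+4,dy=-1->D; (1,4):dx=-3,dy=+5->D; (1,5):dx=+2,dy=+2->C
  (1,6):dx=+6,dy=+6->C; (1,7):dx=+7,dy=+8->C; (1,8):dx=-1,dy=-6->C; (2,3):dx=+6,dy=+2->C
  (2,4):dx=-1,dy=+8->D; (2,5):dx=+4,dy=+5->C; (2,6):dx=+8,dy=+9->C; (2,7):dx=+9,dy=+11->C
  (2,8):dx=+1,dy=-3->D; (3,4):dx=-7,dy=+6->D; (3,5):dx=-2,dy=+3->D; (3,6):dx=+2,dy=+7->C
  (3,7):dx=+3,dy=+9->C; (3,8):dx=-5,dy=-5->C; (4,5):dx=+5,dy=-3->D; (4,6):dx=+9,dy=+1->C
  (4,7):dx=+10,dy=+3->C; (4,8):dx=+2,dy=-11->D; (5,6):dx=+4,dy=+4->C; (5,7):dx=+5,dy=+6->C
  (5,8):dx=-3,dy=-8->C; (6,7):dx=+1,dy=+2->C; (6,8):dx=-7,dy=-12->C; (7,8):dx=-8,dy=-14->C
Step 2: C = 20, D = 8, total pairs = 28.
Step 3: tau = (C - D)/(n(n-1)/2) = (20 - 8)/28 = 0.428571.
Step 4: Exact two-sided p-value (enumerate n! = 40320 permutations of y under H0): p = 0.178869.
Step 5: alpha = 0.05. fail to reject H0.

tau_b = 0.4286 (C=20, D=8), p = 0.178869, fail to reject H0.


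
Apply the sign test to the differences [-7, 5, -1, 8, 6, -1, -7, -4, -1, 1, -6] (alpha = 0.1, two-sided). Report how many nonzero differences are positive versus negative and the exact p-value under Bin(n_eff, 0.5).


Step 1: Discard zero differences. Original n = 11; n_eff = number of nonzero differences = 11.
Nonzero differences (with sign): -7, +5, -1, +8, +6, -1, -7, -4, -1, +1, -6
Step 2: Count signs: positive = 4, negative = 7.
Step 3: Under H0: P(positive) = 0.5, so the number of positives S ~ Bin(11, 0.5).
Step 4: Two-sided exact p-value = sum of Bin(11,0.5) probabilities at or below the observed probability = 0.548828.
Step 5: alpha = 0.1. fail to reject H0.

n_eff = 11, pos = 4, neg = 7, p = 0.548828, fail to reject H0.


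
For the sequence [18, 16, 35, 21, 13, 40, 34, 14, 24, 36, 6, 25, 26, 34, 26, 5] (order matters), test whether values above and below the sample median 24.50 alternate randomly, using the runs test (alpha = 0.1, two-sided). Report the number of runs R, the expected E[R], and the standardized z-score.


Step 1: Compute median = 24.50; label A = above, B = below.
Labels in order: BBABBAABBABAAAAB  (n_A = 8, n_B = 8)
Step 2: Count runs R = 9.
Step 3: Under H0 (random ordering), E[R] = 2*n_A*n_B/(n_A+n_B) + 1 = 2*8*8/16 + 1 = 9.0000.
        Var[R] = 2*n_A*n_B*(2*n_A*n_B - n_A - n_B) / ((n_A+n_B)^2 * (n_A+n_B-1)) = 14336/3840 = 3.7333.
        SD[R] = 1.9322.
Step 4: R = E[R], so z = 0 with no continuity correction.
Step 5: Two-sided p-value via normal approximation = 2*(1 - Phi(|z|)) = 1.000000.
Step 6: alpha = 0.1. fail to reject H0.

R = 9, z = 0.0000, p = 1.000000, fail to reject H0.


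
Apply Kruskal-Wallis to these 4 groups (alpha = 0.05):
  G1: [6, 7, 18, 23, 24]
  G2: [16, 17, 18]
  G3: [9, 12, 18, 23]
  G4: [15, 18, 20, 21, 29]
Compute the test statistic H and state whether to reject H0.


Step 1: Combine all N = 17 observations and assign midranks.
sorted (value, group, rank): (6,G1,1), (7,G1,2), (9,G3,3), (12,G3,4), (15,G4,5), (16,G2,6), (17,G2,7), (18,G1,9.5), (18,G2,9.5), (18,G3,9.5), (18,G4,9.5), (20,G4,12), (21,G4,13), (23,G1,14.5), (23,G3,14.5), (24,G1,16), (29,G4,17)
Step 2: Sum ranks within each group.
R_1 = 43 (n_1 = 5)
R_2 = 22.5 (n_2 = 3)
R_3 = 31 (n_3 = 4)
R_4 = 56.5 (n_4 = 5)
Step 3: H = 12/(N(N+1)) * sum(R_i^2/n_i) - 3(N+1)
     = 12/(17*18) * (43^2/5 + 22.5^2/3 + 31^2/4 + 56.5^2/5) - 3*18
     = 0.039216 * 1417.25 - 54
     = 1.578431.
Step 4: Ties present; correction factor C = 1 - 66/(17^3 - 17) = 0.986520. Corrected H = 1.578431 / 0.986520 = 1.600000.
Step 5: Under H0, H ~ chi^2(3); p-value = 0.659390.
Step 6: alpha = 0.05. fail to reject H0.

H = 1.6000, df = 3, p = 0.659390, fail to reject H0.


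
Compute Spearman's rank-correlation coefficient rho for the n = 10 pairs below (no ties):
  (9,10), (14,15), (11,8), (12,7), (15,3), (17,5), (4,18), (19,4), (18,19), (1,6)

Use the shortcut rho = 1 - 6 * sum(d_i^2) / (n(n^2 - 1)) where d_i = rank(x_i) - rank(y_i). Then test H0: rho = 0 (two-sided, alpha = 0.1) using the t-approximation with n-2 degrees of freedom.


Step 1: Rank x and y separately (midranks; no ties here).
rank(x): 9->3, 14->6, 11->4, 12->5, 15->7, 17->8, 4->2, 19->10, 18->9, 1->1
rank(y): 10->7, 15->8, 8->6, 7->5, 3->1, 5->3, 18->9, 4->2, 19->10, 6->4
Step 2: d_i = R_x(i) - R_y(i); compute d_i^2.
  (3-7)^2=16, (6-8)^2=4, (4-6)^2=4, (5-5)^2=0, (7-1)^2=36, (8-3)^2=25, (2-9)^2=49, (10-2)^2=64, (9-10)^2=1, (1-4)^2=9
sum(d^2) = 208.
Step 3: rho = 1 - 6*208 / (10*(10^2 - 1)) = 1 - 1248/990 = -0.260606.
Step 4: Under H0, t = rho * sqrt((n-2)/(1-rho^2)) = -0.7635 ~ t(8).
Step 5: Two-sided p-value from the t-distribution with 8 df = 0.467089.
Step 6: alpha = 0.1. fail to reject H0.

rho = -0.2606, p = 0.467089, fail to reject H0 at alpha = 0.1.


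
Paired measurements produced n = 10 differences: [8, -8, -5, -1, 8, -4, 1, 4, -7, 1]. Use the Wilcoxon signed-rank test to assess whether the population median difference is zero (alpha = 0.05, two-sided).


Step 1: Drop any zero differences (none here) and take |d_i|.
|d| = [8, 8, 5, 1, 8, 4, 1, 4, 7, 1]
Step 2: Midrank |d_i| (ties get averaged ranks).
ranks: |8|->9, |8|->9, |5|->6, |1|->2, |8|->9, |4|->4.5, |1|->2, |4|->4.5, |7|->7, |1|->2
Step 3: Attach original signs; sum ranks with positive sign and with negative sign.
W+ = 9 + 9 + 2 + 4.5 + 2 = 26.5
W- = 9 + 6 + 2 + 4.5 + 7 = 28.5
(Check: W+ + W- = 55 should equal n(n+1)/2 = 55.)
Step 4: Test statistic W = min(W+, W-) = 26.5.
Step 5: Ties in |d|, so use the tie-corrected normal approximation.
        E[W] = n(n+1)/4 = 10*11/4 = 27.5.
        Tie groups: |d|=1 (t=3), |d|=4 (t=2), |d|=8 (t=3); sum(t^3 - t) = 54.
        Var[W] = n(n+1)(2n+1)/24 - sum(t^3-t)/48 = 2310/24 - 54/48 = 95.125.
        z = (W - E[W]) / sqrt(Var[W]) = (26.5 - 27.5) / 9.7532 = -0.1025.
        Two-sided p = 2*Phi(z) = 0.918336.
Step 6: alpha = 0.05. fail to reject H0.

W+ = 26.5, W- = 28.5, W = min = 26.5, p = 0.918336, fail to reject H0.


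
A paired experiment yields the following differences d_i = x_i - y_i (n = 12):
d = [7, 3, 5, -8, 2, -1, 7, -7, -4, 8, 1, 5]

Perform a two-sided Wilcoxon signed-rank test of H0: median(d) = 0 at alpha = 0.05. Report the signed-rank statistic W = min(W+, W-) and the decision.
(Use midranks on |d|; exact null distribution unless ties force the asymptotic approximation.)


Step 1: Drop any zero differences (none here) and take |d_i|.
|d| = [7, 3, 5, 8, 2, 1, 7, 7, 4, 8, 1, 5]
Step 2: Midrank |d_i| (ties get averaged ranks).
ranks: |7|->9, |3|->4, |5|->6.5, |8|->11.5, |2|->3, |1|->1.5, |7|->9, |7|->9, |4|->5, |8|->11.5, |1|->1.5, |5|->6.5
Step 3: Attach original signs; sum ranks with positive sign and with negative sign.
W+ = 9 + 4 + 6.5 + 3 + 9 + 11.5 + 1.5 + 6.5 = 51
W- = 11.5 + 1.5 + 9 + 5 = 27
(Check: W+ + W- = 78 should equal n(n+1)/2 = 78.)
Step 4: Test statistic W = min(W+, W-) = 27.
Step 5: Ties in |d|, so use the tie-corrected normal approximation.
        E[W] = n(n+1)/4 = 12*13/4 = 39.
        Tie groups: |d|=1 (t=2), |d|=5 (t=2), |d|=7 (t=3), |d|=8 (t=2); sum(t^3 - t) = 42.
        Var[W] = n(n+1)(2n+1)/24 - sum(t^3-t)/48 = 3900/24 - 42/48 = 161.625.
        z = (W - E[W]) / sqrt(Var[W]) = (27 - 39) / 12.7132 = -0.9439.
        Two-sided p = 2*Phi(z) = 0.345220.
Step 6: alpha = 0.05. fail to reject H0.

W+ = 51, W- = 27, W = min = 27, p = 0.345220, fail to reject H0.


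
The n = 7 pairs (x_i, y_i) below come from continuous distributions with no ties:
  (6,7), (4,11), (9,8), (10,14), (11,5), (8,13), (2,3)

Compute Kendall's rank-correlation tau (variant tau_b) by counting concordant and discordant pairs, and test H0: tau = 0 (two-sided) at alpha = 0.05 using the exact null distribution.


Step 1: Enumerate the 21 unordered pairs (i,j) with i<j and classify each by sign(x_j-x_i) * sign(y_j-y_i).
  (1,2):dx=-2,dy=+4->D; (1,3):dx=+3,dy=+1->C; (1,4):dx=+4,dy=+7->C; (1,5):dx=+5,dy=-2->D
  (1,6):dx=+2,dy=+6->C; (1,7):dx=-4,dy=-4->C; (2,3):dx=+5,dy=-3->D; (2,4):dx=+6,dy=+3->C
  (2,5):dx=+7,dy=-6->D; (2,6):dx=+4,dy=+2->C; (2,7):dx=-2,dy=-8->C; (3,4):dx=+1,dy=+6->C
  (3,5):dx=+2,dy=-3->D; (3,6):dx=-1,dy=+5->D; (3,7):dx=-7,dy=-5->C; (4,5):dx=+1,dy=-9->D
  (4,6):dx=-2,dy=-1->C; (4,7):dx=-8,dy=-11->C; (5,6):dx=-3,dy=+8->D; (5,7):dx=-9,dy=-2->C
  (6,7):dx=-6,dy=-10->C
Step 2: C = 13, D = 8, total pairs = 21.
Step 3: tau = (C - D)/(n(n-1)/2) = (13 - 8)/21 = 0.238095.
Step 4: Exact two-sided p-value (enumerate n! = 5040 permutations of y under H0): p = 0.561905.
Step 5: alpha = 0.05. fail to reject H0.

tau_b = 0.2381 (C=13, D=8), p = 0.561905, fail to reject H0.


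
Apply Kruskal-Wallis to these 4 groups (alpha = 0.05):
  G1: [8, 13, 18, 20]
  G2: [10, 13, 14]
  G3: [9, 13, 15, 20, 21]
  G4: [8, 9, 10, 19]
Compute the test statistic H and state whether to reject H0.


Step 1: Combine all N = 16 observations and assign midranks.
sorted (value, group, rank): (8,G1,1.5), (8,G4,1.5), (9,G3,3.5), (9,G4,3.5), (10,G2,5.5), (10,G4,5.5), (13,G1,8), (13,G2,8), (13,G3,8), (14,G2,10), (15,G3,11), (18,G1,12), (19,G4,13), (20,G1,14.5), (20,G3,14.5), (21,G3,16)
Step 2: Sum ranks within each group.
R_1 = 36 (n_1 = 4)
R_2 = 23.5 (n_2 = 3)
R_3 = 53 (n_3 = 5)
R_4 = 23.5 (n_4 = 4)
Step 3: H = 12/(N(N+1)) * sum(R_i^2/n_i) - 3(N+1)
     = 12/(16*17) * (36^2/4 + 23.5^2/3 + 53^2/5 + 23.5^2/4) - 3*17
     = 0.044118 * 1207.95 - 51
     = 2.291728.
Step 4: Ties present; correction factor C = 1 - 48/(16^3 - 16) = 0.988235. Corrected H = 2.291728 / 0.988235 = 2.319010.
Step 5: Under H0, H ~ chi^2(3); p-value = 0.508889.
Step 6: alpha = 0.05. fail to reject H0.

H = 2.3190, df = 3, p = 0.508889, fail to reject H0.


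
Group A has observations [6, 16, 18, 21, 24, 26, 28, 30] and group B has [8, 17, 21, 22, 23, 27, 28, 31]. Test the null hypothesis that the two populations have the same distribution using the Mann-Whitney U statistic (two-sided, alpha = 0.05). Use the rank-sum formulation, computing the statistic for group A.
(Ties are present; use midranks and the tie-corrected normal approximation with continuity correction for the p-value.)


Step 1: Combine and sort all 16 observations; assign midranks.
sorted (value, group): (6,X), (8,Y), (16,X), (17,Y), (18,X), (21,X), (21,Y), (22,Y), (23,Y), (24,X), (26,X), (27,Y), (28,X), (28,Y), (30,X), (31,Y)
ranks: 6->1, 8->2, 16->3, 17->4, 18->5, 21->6.5, 21->6.5, 22->8, 23->9, 24->10, 26->11, 27->12, 28->13.5, 28->13.5, 30->15, 31->16
Step 2: Rank sum for X: R1 = 1 + 3 + 5 + 6.5 + 10 + 11 + 13.5 + 15 = 65.
Step 3: U_X = R1 - n1(n1+1)/2 = 65 - 8*9/2 = 65 - 36 = 29.
       U_Y = n1*n2 - U_X = 64 - 29 = 35.
Step 4: Ties are present, so use the tie-corrected normal approximation (with continuity correction) for the p-value.
Step 5: p-value = 0.792597; compare to alpha = 0.05. fail to reject H0.

U_X = 29, p = 0.792597, fail to reject H0 at alpha = 0.05.


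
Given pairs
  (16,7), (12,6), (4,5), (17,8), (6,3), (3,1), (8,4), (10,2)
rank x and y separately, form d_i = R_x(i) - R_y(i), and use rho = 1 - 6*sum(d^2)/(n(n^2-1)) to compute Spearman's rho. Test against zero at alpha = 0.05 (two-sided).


Step 1: Rank x and y separately (midranks; no ties here).
rank(x): 16->7, 12->6, 4->2, 17->8, 6->3, 3->1, 8->4, 10->5
rank(y): 7->7, 6->6, 5->5, 8->8, 3->3, 1->1, 4->4, 2->2
Step 2: d_i = R_x(i) - R_y(i); compute d_i^2.
  (7-7)^2=0, (6-6)^2=0, (2-5)^2=9, (8-8)^2=0, (3-3)^2=0, (1-1)^2=0, (4-4)^2=0, (5-2)^2=9
sum(d^2) = 18.
Step 3: rho = 1 - 6*18 / (8*(8^2 - 1)) = 1 - 108/504 = 0.785714.
Step 4: Under H0, t = rho * sqrt((n-2)/(1-rho^2)) = 3.1113 ~ t(6).
Step 5: Two-sided p-value from the t-distribution with 6 df = 0.020815.
Step 6: alpha = 0.05. reject H0.

rho = 0.7857, p = 0.020815, reject H0 at alpha = 0.05.


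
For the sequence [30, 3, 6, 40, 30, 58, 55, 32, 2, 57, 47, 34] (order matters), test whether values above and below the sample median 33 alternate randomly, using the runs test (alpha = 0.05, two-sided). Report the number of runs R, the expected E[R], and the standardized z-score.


Step 1: Compute median = 33; label A = above, B = below.
Labels in order: BBBABAABBAAA  (n_A = 6, n_B = 6)
Step 2: Count runs R = 6.
Step 3: Under H0 (random ordering), E[R] = 2*n_A*n_B/(n_A+n_B) + 1 = 2*6*6/12 + 1 = 7.0000.
        Var[R] = 2*n_A*n_B*(2*n_A*n_B - n_A - n_B) / ((n_A+n_B)^2 * (n_A+n_B-1)) = 4320/1584 = 2.7273.
        SD[R] = 1.6514.
Step 4: Continuity-corrected z = (R + 0.5 - E[R]) / SD[R] = (6 + 0.5 - 7.0000) / 1.6514 = -0.3028.
Step 5: Two-sided p-value via normal approximation = 2*(1 - Phi(|z|)) = 0.762069.
Step 6: alpha = 0.05. fail to reject H0.

R = 6, z = -0.3028, p = 0.762069, fail to reject H0.


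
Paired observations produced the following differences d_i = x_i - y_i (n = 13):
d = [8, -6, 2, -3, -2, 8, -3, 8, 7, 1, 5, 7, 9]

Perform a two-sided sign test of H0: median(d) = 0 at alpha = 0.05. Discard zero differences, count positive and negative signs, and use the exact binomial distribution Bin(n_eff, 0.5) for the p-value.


Step 1: Discard zero differences. Original n = 13; n_eff = number of nonzero differences = 13.
Nonzero differences (with sign): +8, -6, +2, -3, -2, +8, -3, +8, +7, +1, +5, +7, +9
Step 2: Count signs: positive = 9, negative = 4.
Step 3: Under H0: P(positive) = 0.5, so the number of positives S ~ Bin(13, 0.5).
Step 4: Two-sided exact p-value = sum of Bin(13,0.5) probabilities at or below the observed probability = 0.266846.
Step 5: alpha = 0.05. fail to reject H0.

n_eff = 13, pos = 9, neg = 4, p = 0.266846, fail to reject H0.


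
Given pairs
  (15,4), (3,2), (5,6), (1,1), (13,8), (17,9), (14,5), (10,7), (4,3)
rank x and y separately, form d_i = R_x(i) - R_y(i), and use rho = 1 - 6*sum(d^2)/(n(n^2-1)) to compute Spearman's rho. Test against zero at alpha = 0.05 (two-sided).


Step 1: Rank x and y separately (midranks; no ties here).
rank(x): 15->8, 3->2, 5->4, 1->1, 13->6, 17->9, 14->7, 10->5, 4->3
rank(y): 4->4, 2->2, 6->6, 1->1, 8->8, 9->9, 5->5, 7->7, 3->3
Step 2: d_i = R_x(i) - R_y(i); compute d_i^2.
  (8-4)^2=16, (2-2)^2=0, (4-6)^2=4, (1-1)^2=0, (6-8)^2=4, (9-9)^2=0, (7-5)^2=4, (5-7)^2=4, (3-3)^2=0
sum(d^2) = 32.
Step 3: rho = 1 - 6*32 / (9*(9^2 - 1)) = 1 - 192/720 = 0.733333.
Step 4: Under H0, t = rho * sqrt((n-2)/(1-rho^2)) = 2.8538 ~ t(7).
Step 5: Two-sided p-value from the t-distribution with 7 df = 0.024554.
Step 6: alpha = 0.05. reject H0.

rho = 0.7333, p = 0.024554, reject H0 at alpha = 0.05.


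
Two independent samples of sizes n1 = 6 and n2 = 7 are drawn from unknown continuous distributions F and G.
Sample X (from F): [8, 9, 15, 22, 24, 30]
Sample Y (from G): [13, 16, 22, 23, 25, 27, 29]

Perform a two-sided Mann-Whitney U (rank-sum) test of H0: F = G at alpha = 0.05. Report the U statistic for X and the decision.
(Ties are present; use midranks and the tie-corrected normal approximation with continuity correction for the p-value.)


Step 1: Combine and sort all 13 observations; assign midranks.
sorted (value, group): (8,X), (9,X), (13,Y), (15,X), (16,Y), (22,X), (22,Y), (23,Y), (24,X), (25,Y), (27,Y), (29,Y), (30,X)
ranks: 8->1, 9->2, 13->3, 15->4, 16->5, 22->6.5, 22->6.5, 23->8, 24->9, 25->10, 27->11, 29->12, 30->13
Step 2: Rank sum for X: R1 = 1 + 2 + 4 + 6.5 + 9 + 13 = 35.5.
Step 3: U_X = R1 - n1(n1+1)/2 = 35.5 - 6*7/2 = 35.5 - 21 = 14.5.
       U_Y = n1*n2 - U_X = 42 - 14.5 = 27.5.
Step 4: Ties are present, so use the tie-corrected normal approximation (with continuity correction) for the p-value.
Step 5: p-value = 0.390714; compare to alpha = 0.05. fail to reject H0.

U_X = 14.5, p = 0.390714, fail to reject H0 at alpha = 0.05.


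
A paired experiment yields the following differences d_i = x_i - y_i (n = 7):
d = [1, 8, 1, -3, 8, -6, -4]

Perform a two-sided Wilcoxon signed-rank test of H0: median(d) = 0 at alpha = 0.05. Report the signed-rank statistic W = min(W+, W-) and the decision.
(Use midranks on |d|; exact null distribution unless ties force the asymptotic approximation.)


Step 1: Drop any zero differences (none here) and take |d_i|.
|d| = [1, 8, 1, 3, 8, 6, 4]
Step 2: Midrank |d_i| (ties get averaged ranks).
ranks: |1|->1.5, |8|->6.5, |1|->1.5, |3|->3, |8|->6.5, |6|->5, |4|->4
Step 3: Attach original signs; sum ranks with positive sign and with negative sign.
W+ = 1.5 + 6.5 + 1.5 + 6.5 = 16
W- = 3 + 5 + 4 = 12
(Check: W+ + W- = 28 should equal n(n+1)/2 = 28.)
Step 4: Test statistic W = min(W+, W-) = 12.
Step 5: Ties in |d|, so use the tie-corrected normal approximation.
        E[W] = n(n+1)/4 = 7*8/4 = 14.
        Tie groups: |d|=1 (t=2), |d|=8 (t=2); sum(t^3 - t) = 12.
        Var[W] = n(n+1)(2n+1)/24 - sum(t^3-t)/48 = 840/24 - 12/48 = 34.75.
        z = (W - E[W]) / sqrt(Var[W]) = (12 - 14) / 5.8949 = -0.3393.
        Two-sided p = 2*Phi(z) = 0.734402.
Step 6: alpha = 0.05. fail to reject H0.

W+ = 16, W- = 12, W = min = 12, p = 0.734402, fail to reject H0.


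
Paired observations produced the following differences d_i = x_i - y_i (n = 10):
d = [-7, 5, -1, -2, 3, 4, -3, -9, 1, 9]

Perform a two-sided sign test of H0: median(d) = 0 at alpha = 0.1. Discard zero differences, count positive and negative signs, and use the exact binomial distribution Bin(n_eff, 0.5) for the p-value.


Step 1: Discard zero differences. Original n = 10; n_eff = number of nonzero differences = 10.
Nonzero differences (with sign): -7, +5, -1, -2, +3, +4, -3, -9, +1, +9
Step 2: Count signs: positive = 5, negative = 5.
Step 3: Under H0: P(positive) = 0.5, so the number of positives S ~ Bin(10, 0.5).
Step 4: Two-sided exact p-value = sum of Bin(10,0.5) probabilities at or below the observed probability = 1.000000.
Step 5: alpha = 0.1. fail to reject H0.

n_eff = 10, pos = 5, neg = 5, p = 1.000000, fail to reject H0.


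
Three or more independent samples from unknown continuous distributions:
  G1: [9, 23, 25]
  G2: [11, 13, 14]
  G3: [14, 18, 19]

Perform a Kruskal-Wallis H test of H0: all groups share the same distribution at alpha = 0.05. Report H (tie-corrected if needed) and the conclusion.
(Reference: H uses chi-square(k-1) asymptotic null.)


Step 1: Combine all N = 9 observations and assign midranks.
sorted (value, group, rank): (9,G1,1), (11,G2,2), (13,G2,3), (14,G2,4.5), (14,G3,4.5), (18,G3,6), (19,G3,7), (23,G1,8), (25,G1,9)
Step 2: Sum ranks within each group.
R_1 = 18 (n_1 = 3)
R_2 = 9.5 (n_2 = 3)
R_3 = 17.5 (n_3 = 3)
Step 3: H = 12/(N(N+1)) * sum(R_i^2/n_i) - 3(N+1)
     = 12/(9*10) * (18^2/3 + 9.5^2/3 + 17.5^2/3) - 3*10
     = 0.133333 * 240.167 - 30
     = 2.022222.
Step 4: Ties present; correction factor C = 1 - 6/(9^3 - 9) = 0.991667. Corrected H = 2.022222 / 0.991667 = 2.039216.
Step 5: Under H0, H ~ chi^2(2); p-value = 0.360736.
Step 6: alpha = 0.05. fail to reject H0.

H = 2.0392, df = 2, p = 0.360736, fail to reject H0.
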